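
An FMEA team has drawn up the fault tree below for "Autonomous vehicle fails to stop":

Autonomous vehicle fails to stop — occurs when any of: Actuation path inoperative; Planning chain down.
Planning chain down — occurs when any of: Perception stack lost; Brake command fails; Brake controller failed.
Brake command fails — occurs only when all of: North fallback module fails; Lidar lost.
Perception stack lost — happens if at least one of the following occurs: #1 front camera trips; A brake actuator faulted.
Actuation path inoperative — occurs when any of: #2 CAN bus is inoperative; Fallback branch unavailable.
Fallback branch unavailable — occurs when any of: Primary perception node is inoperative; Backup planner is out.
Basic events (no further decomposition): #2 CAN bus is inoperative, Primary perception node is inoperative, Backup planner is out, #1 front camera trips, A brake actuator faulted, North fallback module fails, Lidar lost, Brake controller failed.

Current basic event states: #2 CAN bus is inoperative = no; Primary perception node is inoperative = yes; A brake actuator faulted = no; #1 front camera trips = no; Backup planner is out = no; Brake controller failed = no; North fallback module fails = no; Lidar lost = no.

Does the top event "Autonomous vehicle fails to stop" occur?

Yes

Fallback branch unavailable [OR]: Primary perception node is inoperative=occurs, Backup planner is out=not → at least one input occurs → occurs.
Actuation path inoperative [OR]: #2 CAN bus is inoperative=not, Fallback branch unavailable=occurs → at least one input occurs → occurs.
Perception stack lost [OR]: #1 front camera trips=not, A brake actuator faulted=not → no input occurs → does not occur.
Brake command fails [AND]: North fallback module fails=not, Lidar lost=not → not all inputs occur → does not occur.
Planning chain down [OR]: Perception stack lost=not, Brake command fails=not, Brake controller failed=not → no input occurs → does not occur.
Autonomous vehicle fails to stop [OR]: Actuation path inoperative=occurs, Planning chain down=not → at least one input occurs → occurs.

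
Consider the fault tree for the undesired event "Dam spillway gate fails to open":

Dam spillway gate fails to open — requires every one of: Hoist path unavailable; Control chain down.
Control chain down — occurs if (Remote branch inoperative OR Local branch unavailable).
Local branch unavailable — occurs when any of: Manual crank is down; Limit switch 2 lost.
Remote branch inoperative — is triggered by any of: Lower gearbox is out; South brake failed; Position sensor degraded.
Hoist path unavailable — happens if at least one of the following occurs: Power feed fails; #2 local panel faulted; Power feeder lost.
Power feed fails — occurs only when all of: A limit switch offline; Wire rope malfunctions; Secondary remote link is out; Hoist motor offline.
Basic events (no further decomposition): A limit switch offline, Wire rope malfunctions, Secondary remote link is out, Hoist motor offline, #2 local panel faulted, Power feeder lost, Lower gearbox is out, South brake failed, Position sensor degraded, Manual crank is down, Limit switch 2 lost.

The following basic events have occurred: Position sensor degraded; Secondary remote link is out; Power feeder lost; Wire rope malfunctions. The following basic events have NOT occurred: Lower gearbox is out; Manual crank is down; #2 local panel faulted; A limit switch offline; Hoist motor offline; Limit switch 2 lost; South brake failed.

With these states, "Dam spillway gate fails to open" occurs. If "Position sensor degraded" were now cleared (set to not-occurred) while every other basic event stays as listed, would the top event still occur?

No

Counterfactual: set "Position sensor degraded" to not occurred.
Power feed fails [AND]: A limit switch offline=not, Wire rope malfunctions=occurs, Secondary remote link is out=occurs, Hoist motor offline=not → not all inputs occur → does not occur.
Hoist path unavailable [OR]: Power feed fails=not, #2 local panel faulted=not, Power feeder lost=occurs → at least one input occurs → occurs.
Remote branch inoperative [OR]: Lower gearbox is out=not, South brake failed=not, Position sensor degraded=not → no input occurs → does not occur.
Local branch unavailable [OR]: Manual crank is down=not, Limit switch 2 lost=not → no input occurs → does not occur.
Control chain down [OR]: Remote branch inoperative=not, Local branch unavailable=not → no input occurs → does not occur.
Dam spillway gate fails to open [AND]: Hoist path unavailable=occurs, Control chain down=not → not all inputs occur → does not occur.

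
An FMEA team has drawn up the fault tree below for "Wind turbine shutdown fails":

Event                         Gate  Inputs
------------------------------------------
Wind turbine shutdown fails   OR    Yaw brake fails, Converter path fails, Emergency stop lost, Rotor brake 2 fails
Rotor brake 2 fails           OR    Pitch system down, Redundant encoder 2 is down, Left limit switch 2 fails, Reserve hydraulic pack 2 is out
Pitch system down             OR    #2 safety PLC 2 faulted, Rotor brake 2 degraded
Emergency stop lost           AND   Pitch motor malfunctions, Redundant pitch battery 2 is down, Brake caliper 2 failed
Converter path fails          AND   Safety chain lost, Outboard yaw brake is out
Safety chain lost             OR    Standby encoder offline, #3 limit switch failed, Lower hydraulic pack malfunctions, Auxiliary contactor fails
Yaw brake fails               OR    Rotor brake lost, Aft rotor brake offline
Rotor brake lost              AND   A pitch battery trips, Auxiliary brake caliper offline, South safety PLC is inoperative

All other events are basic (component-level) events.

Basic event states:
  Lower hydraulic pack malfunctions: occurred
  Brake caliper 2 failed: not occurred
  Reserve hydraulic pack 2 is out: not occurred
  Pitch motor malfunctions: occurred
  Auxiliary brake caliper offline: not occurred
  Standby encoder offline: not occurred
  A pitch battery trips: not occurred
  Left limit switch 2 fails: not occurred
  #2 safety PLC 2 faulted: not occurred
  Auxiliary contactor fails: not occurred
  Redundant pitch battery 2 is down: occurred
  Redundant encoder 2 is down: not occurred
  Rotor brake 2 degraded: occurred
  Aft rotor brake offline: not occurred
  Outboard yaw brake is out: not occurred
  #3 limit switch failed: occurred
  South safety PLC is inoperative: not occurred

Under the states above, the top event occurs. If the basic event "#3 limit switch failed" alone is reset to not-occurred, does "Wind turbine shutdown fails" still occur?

Yes

Counterfactual: set "#3 limit switch failed" to not occurred.
Rotor brake lost [AND]: A pitch battery trips=not, Auxiliary brake caliper offline=not, South safety PLC is inoperative=not → not all inputs occur → does not occur.
Yaw brake fails [OR]: Rotor brake lost=not, Aft rotor brake offline=not → no input occurs → does not occur.
Safety chain lost [OR]: Standby encoder offline=not, #3 limit switch failed=not, Lower hydraulic pack malfunctions=occurs, Auxiliary contactor fails=not → at least one input occurs → occurs.
Converter path fails [AND]: Safety chain lost=occurs, Outboard yaw brake is out=not → not all inputs occur → does not occur.
Emergency stop lost [AND]: Pitch motor malfunctions=occurs, Redundant pitch battery 2 is down=occurs, Brake caliper 2 failed=not → not all inputs occur → does not occur.
Pitch system down [OR]: #2 safety PLC 2 faulted=not, Rotor brake 2 degraded=occurs → at least one input occurs → occurs.
Rotor brake 2 fails [OR]: Pitch system down=occurs, Redundant encoder 2 is down=not, Left limit switch 2 fails=not, Reserve hydraulic pack 2 is out=not → at least one input occurs → occurs.
Wind turbine shutdown fails [OR]: Yaw brake fails=not, Converter path fails=not, Emergency stop lost=not, Rotor brake 2 fails=occurs → at least one input occurs → occurs.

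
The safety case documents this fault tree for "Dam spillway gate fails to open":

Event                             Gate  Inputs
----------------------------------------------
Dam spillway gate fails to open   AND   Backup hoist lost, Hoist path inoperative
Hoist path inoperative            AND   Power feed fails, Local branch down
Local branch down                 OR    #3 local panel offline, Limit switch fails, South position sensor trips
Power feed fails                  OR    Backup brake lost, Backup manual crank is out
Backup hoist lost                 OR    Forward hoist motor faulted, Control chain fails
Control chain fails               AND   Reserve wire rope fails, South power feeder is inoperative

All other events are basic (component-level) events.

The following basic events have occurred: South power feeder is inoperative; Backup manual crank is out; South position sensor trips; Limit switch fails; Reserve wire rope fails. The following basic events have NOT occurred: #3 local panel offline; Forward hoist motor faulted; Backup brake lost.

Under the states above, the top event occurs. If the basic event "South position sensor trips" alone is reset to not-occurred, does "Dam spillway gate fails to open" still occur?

Counterfactual: set "South position sensor trips" to not occurred.
Control chain fails [AND]: Reserve wire rope fails=occurs, South power feeder is inoperative=occurs → all inputs occur → occurs.
Backup hoist lost [OR]: Forward hoist motor faulted=not, Control chain fails=occurs → at least one input occurs → occurs.
Power feed fails [OR]: Backup brake lost=not, Backup manual crank is out=occurs → at least one input occurs → occurs.
Local branch down [OR]: #3 local panel offline=not, Limit switch fails=occurs, South position sensor trips=not → at least one input occurs → occurs.
Hoist path inoperative [AND]: Power feed fails=occurs, Local branch down=occurs → all inputs occur → occurs.
Dam spillway gate fails to open [AND]: Backup hoist lost=occurs, Hoist path inoperative=occurs → all inputs occur → occurs.

Yes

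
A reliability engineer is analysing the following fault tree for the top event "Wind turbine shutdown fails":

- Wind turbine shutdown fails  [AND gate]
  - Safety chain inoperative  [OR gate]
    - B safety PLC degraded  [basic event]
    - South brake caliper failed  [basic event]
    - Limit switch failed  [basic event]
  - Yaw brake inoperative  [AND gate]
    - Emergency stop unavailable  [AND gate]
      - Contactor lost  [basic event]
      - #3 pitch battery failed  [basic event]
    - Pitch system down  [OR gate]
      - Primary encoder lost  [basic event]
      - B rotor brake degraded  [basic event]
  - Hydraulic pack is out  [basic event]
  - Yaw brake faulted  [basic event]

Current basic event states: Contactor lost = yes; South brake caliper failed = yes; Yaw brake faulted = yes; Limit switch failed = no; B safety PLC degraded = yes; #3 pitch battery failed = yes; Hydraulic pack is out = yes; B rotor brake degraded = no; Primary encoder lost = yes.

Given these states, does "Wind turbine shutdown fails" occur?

Safety chain inoperative [OR]: B safety PLC degraded=occurs, South brake caliper failed=occurs, Limit switch failed=not → at least one input occurs → occurs.
Emergency stop unavailable [AND]: Contactor lost=occurs, #3 pitch battery failed=occurs → all inputs occur → occurs.
Pitch system down [OR]: Primary encoder lost=occurs, B rotor brake degraded=not → at least one input occurs → occurs.
Yaw brake inoperative [AND]: Emergency stop unavailable=occurs, Pitch system down=occurs → all inputs occur → occurs.
Wind turbine shutdown fails [AND]: Safety chain inoperative=occurs, Yaw brake inoperative=occurs, Hydraulic pack is out=occurs, Yaw brake faulted=occurs → all inputs occur → occurs.

Yes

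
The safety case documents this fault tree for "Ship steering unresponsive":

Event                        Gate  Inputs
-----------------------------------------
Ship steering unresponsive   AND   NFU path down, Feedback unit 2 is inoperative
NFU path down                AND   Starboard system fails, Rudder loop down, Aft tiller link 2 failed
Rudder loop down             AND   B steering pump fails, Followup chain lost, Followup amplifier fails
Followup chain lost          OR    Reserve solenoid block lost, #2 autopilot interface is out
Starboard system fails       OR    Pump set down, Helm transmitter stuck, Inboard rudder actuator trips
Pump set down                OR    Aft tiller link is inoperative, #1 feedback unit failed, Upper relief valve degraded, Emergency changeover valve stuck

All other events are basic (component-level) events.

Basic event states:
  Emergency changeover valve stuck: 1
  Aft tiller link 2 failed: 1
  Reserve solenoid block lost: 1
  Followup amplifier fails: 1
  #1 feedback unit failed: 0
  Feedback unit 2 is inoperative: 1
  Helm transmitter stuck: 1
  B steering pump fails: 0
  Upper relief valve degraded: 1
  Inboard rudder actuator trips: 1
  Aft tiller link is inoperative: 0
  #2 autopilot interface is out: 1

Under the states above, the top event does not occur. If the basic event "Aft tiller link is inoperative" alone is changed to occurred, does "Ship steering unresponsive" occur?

Counterfactual: set "Aft tiller link is inoperative" to occurred.
Pump set down [OR]: Aft tiller link is inoperative=occurs, #1 feedback unit failed=not, Upper relief valve degraded=occurs, Emergency changeover valve stuck=occurs → at least one input occurs → occurs.
Starboard system fails [OR]: Pump set down=occurs, Helm transmitter stuck=occurs, Inboard rudder actuator trips=occurs → at least one input occurs → occurs.
Followup chain lost [OR]: Reserve solenoid block lost=occurs, #2 autopilot interface is out=occurs → at least one input occurs → occurs.
Rudder loop down [AND]: B steering pump fails=not, Followup chain lost=occurs, Followup amplifier fails=occurs → not all inputs occur → does not occur.
NFU path down [AND]: Starboard system fails=occurs, Rudder loop down=not, Aft tiller link 2 failed=occurs → not all inputs occur → does not occur.
Ship steering unresponsive [AND]: NFU path down=not, Feedback unit 2 is inoperative=occurs → not all inputs occur → does not occur.

No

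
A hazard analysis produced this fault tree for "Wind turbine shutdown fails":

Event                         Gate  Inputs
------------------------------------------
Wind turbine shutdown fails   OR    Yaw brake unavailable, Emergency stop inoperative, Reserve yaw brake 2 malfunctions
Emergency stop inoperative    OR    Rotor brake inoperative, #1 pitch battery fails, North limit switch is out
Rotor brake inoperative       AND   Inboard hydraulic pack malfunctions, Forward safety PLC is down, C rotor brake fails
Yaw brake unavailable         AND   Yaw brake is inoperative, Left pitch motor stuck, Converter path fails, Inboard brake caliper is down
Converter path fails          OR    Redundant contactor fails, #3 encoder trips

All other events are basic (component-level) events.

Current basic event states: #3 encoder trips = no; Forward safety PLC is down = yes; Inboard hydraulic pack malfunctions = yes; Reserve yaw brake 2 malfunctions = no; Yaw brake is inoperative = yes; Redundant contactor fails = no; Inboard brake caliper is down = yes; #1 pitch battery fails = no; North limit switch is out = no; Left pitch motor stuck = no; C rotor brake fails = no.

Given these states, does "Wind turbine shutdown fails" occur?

No

Converter path fails [OR]: Redundant contactor fails=not, #3 encoder trips=not → no input occurs → does not occur.
Yaw brake unavailable [AND]: Yaw brake is inoperative=occurs, Left pitch motor stuck=not, Converter path fails=not, Inboard brake caliper is down=occurs → not all inputs occur → does not occur.
Rotor brake inoperative [AND]: Inboard hydraulic pack malfunctions=occurs, Forward safety PLC is down=occurs, C rotor brake fails=not → not all inputs occur → does not occur.
Emergency stop inoperative [OR]: Rotor brake inoperative=not, #1 pitch battery fails=not, North limit switch is out=not → no input occurs → does not occur.
Wind turbine shutdown fails [OR]: Yaw brake unavailable=not, Emergency stop inoperative=not, Reserve yaw brake 2 malfunctions=not → no input occurs → does not occur.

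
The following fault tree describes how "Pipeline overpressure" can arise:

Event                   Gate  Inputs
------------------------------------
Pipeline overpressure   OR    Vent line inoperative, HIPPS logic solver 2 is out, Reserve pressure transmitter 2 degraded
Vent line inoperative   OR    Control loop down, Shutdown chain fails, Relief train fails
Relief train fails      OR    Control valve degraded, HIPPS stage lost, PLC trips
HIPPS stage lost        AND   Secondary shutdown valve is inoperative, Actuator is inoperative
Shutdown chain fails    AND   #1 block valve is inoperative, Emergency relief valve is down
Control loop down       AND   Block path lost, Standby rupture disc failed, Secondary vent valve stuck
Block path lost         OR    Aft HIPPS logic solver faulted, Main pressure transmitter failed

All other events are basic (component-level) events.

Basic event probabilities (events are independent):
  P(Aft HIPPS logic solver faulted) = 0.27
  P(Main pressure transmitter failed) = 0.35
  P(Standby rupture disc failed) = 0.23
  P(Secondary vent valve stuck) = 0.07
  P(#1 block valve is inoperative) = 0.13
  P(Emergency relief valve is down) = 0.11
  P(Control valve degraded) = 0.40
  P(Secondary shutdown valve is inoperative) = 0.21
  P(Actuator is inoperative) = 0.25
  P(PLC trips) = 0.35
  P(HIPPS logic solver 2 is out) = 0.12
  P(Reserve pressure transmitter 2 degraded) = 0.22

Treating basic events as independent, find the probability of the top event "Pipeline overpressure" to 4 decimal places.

0.7521

P(Block path lost) [OR] = 1 − (1−0.27) × (1−0.35) = 0.525500
P(Control loop down) [AND] = 0.525500 × 0.23 × 0.07 = 0.008461
P(Shutdown chain fails) [AND] = 0.13 × 0.11 = 0.014300
P(HIPPS stage lost) [AND] = 0.21 × 0.25 = 0.052500
P(Relief train fails) [OR] = 1 − (1−0.40) × (1−0.052500) × (1−0.35) = 0.630475
P(Vent line inoperative) [OR] = 1 − (1−0.008461) × (1−0.014300) × (1−0.630475) = 0.638841
P(Pipeline overpressure) [OR] = 1 − (1−0.638841) × (1−0.12) × (1−0.22) = 0.752100
Rounded to 4 decimal places: P(Pipeline overpressure) ≈ 0.7521.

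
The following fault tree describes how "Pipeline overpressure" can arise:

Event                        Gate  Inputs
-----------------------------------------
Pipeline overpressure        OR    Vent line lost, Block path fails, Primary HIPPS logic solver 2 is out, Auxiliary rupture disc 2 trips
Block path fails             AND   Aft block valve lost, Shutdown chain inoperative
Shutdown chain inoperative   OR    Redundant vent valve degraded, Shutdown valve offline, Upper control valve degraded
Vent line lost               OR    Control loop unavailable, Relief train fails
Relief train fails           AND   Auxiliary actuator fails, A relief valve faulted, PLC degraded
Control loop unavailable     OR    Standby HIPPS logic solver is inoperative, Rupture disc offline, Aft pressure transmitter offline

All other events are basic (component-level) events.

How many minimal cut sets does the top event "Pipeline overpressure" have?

9

Control loop unavailable [OR]: union of children's cut sets → 3 cut set(s).
Relief train fails [AND]: one cut set from each child combined → 1 × 1 × 1 = 1 cut set(s).
Vent line lost [OR]: union of children's cut sets → 4 cut set(s).
Shutdown chain inoperative [OR]: union of children's cut sets → 3 cut set(s).
Block path fails [AND]: one cut set from each child combined → 1 × 3 = 3 cut set(s).
Pipeline overpressure [OR]: union of children's cut sets → 9 cut set(s).
Minimal cut sets: {Standby HIPPS logic solver is inoperative}; {Rupture disc offline}; {Aft pressure transmitter offline}; {A relief valve faulted, Auxiliary actuator fails, PLC degraded}; {Aft block valve lost, Redundant vent valve degraded}; {Aft block valve lost, Shutdown valve offline}; {Aft block valve lost, Upper control valve degraded}; {Primary HIPPS logic solver 2 is out}; {Auxiliary rupture disc 2 trips}.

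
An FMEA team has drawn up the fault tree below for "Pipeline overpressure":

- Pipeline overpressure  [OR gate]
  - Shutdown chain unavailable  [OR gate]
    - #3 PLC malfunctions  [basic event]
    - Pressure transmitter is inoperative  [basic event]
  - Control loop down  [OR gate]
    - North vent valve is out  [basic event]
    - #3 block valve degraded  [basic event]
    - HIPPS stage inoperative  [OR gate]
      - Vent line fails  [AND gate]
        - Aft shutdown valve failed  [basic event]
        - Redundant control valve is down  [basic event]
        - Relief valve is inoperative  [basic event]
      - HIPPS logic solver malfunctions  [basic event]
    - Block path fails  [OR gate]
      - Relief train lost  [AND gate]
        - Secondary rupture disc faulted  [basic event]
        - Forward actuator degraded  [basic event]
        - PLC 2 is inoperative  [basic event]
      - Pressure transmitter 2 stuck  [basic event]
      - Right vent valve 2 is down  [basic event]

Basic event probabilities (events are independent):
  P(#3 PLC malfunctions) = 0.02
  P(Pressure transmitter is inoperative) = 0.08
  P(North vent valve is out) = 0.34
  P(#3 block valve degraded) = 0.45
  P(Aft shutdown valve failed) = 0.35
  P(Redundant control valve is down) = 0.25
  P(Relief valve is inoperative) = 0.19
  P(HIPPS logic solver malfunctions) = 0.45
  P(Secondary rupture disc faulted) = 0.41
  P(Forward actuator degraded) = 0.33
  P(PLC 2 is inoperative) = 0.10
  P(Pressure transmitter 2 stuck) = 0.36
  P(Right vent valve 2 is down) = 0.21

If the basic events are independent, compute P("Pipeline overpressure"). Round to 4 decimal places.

0.9117

P(Shutdown chain unavailable) [OR] = 1 − (1−0.02) × (1−0.08) = 0.098400
P(Vent line fails) [AND] = 0.35 × 0.25 × 0.19 = 0.016625
P(HIPPS stage inoperative) [OR] = 1 − (1−0.016625) × (1−0.45) = 0.459144
P(Relief train lost) [AND] = 0.41 × 0.33 × 0.10 = 0.013530
P(Block path fails) [OR] = 1 − (1−0.013530) × (1−0.36) × (1−0.21) = 0.501241
P(Control loop down) [OR] = 1 − (1−0.34) × (1−0.45) × (1−0.459144) × (1−0.501241) = 0.902078
P(Pipeline overpressure) [OR] = 1 − (1−0.098400) × (1−0.902078) = 0.911714
Rounded to 4 decimal places: P(Pipeline overpressure) ≈ 0.9117.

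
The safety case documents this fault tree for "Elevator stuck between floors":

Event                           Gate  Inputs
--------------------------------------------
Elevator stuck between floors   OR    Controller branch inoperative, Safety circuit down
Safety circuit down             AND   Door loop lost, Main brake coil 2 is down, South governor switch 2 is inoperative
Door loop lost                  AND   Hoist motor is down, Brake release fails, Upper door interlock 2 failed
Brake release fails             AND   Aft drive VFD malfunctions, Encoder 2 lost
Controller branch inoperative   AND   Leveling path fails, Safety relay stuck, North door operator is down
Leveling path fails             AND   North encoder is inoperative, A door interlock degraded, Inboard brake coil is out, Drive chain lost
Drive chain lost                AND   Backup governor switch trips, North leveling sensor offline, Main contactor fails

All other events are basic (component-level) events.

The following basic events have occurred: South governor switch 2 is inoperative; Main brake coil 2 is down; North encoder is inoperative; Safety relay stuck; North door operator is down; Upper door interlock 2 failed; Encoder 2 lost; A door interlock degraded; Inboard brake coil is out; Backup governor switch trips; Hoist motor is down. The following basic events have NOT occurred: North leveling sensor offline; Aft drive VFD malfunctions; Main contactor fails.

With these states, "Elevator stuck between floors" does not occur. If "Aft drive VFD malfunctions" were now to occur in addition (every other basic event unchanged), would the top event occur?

Counterfactual: set "Aft drive VFD malfunctions" to occurred.
Drive chain lost [AND]: Backup governor switch trips=occurs, North leveling sensor offline=not, Main contactor fails=not → not all inputs occur → does not occur.
Leveling path fails [AND]: North encoder is inoperative=occurs, A door interlock degraded=occurs, Inboard brake coil is out=occurs, Drive chain lost=not → not all inputs occur → does not occur.
Controller branch inoperative [AND]: Leveling path fails=not, Safety relay stuck=occurs, North door operator is down=occurs → not all inputs occur → does not occur.
Brake release fails [AND]: Aft drive VFD malfunctions=occurs, Encoder 2 lost=occurs → all inputs occur → occurs.
Door loop lost [AND]: Hoist motor is down=occurs, Brake release fails=occurs, Upper door interlock 2 failed=occurs → all inputs occur → occurs.
Safety circuit down [AND]: Door loop lost=occurs, Main brake coil 2 is down=occurs, South governor switch 2 is inoperative=occurs → all inputs occur → occurs.
Elevator stuck between floors [OR]: Controller branch inoperative=not, Safety circuit down=occurs → at least one input occurs → occurs.

Yes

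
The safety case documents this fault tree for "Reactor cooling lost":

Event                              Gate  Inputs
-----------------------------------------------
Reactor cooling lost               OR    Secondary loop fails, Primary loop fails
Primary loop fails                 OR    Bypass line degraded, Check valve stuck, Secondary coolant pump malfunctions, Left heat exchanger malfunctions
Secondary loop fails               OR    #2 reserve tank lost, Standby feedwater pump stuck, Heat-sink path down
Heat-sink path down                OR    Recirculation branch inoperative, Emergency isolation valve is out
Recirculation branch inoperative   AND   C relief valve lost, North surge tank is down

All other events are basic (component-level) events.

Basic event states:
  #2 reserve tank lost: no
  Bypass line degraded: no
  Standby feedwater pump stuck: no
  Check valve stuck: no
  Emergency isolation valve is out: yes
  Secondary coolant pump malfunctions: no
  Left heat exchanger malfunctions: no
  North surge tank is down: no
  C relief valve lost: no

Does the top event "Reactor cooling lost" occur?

Recirculation branch inoperative [AND]: C relief valve lost=not, North surge tank is down=not → not all inputs occur → does not occur.
Heat-sink path down [OR]: Recirculation branch inoperative=not, Emergency isolation valve is out=occurs → at least one input occurs → occurs.
Secondary loop fails [OR]: #2 reserve tank lost=not, Standby feedwater pump stuck=not, Heat-sink path down=occurs → at least one input occurs → occurs.
Primary loop fails [OR]: Bypass line degraded=not, Check valve stuck=not, Secondary coolant pump malfunctions=not, Left heat exchanger malfunctions=not → no input occurs → does not occur.
Reactor cooling lost [OR]: Secondary loop fails=occurs, Primary loop fails=not → at least one input occurs → occurs.

Yes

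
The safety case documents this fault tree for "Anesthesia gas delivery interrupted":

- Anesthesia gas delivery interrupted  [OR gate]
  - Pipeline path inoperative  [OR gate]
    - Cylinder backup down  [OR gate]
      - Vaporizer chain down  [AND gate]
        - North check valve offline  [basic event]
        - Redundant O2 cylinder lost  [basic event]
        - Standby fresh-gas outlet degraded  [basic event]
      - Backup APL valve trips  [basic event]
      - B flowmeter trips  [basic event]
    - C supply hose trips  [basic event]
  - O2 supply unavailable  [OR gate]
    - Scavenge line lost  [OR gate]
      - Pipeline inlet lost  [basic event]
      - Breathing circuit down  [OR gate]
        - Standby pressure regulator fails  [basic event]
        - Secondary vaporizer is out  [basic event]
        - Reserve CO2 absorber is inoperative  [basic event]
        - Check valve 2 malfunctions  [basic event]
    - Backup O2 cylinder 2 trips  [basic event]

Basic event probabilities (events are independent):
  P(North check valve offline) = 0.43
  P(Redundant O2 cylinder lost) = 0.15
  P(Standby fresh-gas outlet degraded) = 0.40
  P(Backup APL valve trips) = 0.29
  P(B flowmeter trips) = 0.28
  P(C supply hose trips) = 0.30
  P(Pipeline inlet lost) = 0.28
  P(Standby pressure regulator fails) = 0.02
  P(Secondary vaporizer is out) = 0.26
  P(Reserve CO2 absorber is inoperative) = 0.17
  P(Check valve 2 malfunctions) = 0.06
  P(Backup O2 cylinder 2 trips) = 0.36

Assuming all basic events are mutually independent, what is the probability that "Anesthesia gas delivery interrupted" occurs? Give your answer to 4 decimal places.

P(Vaporizer chain down) [AND] = 0.43 × 0.15 × 0.40 = 0.025800
P(Cylinder backup down) [OR] = 1 − (1−0.025800) × (1−0.29) × (1−0.28) = 0.501989
P(Pipeline path inoperative) [OR] = 1 − (1−0.501989) × (1−0.30) = 0.651392
P(Breathing circuit down) [OR] = 1 − (1−0.02) × (1−0.26) × (1−0.17) × (1−0.06) = 0.434199
P(Scavenge line lost) [OR] = 1 − (1−0.28) × (1−0.434199) = 0.592623
P(O2 supply unavailable) [OR] = 1 − (1−0.592623) × (1−0.36) = 0.739279
P(Anesthesia gas delivery interrupted) [OR] = 1 − (1−0.651392) × (1−0.739279) = 0.909111
Rounded to 4 decimal places: P(Anesthesia gas delivery interrupted) ≈ 0.9091.

0.9091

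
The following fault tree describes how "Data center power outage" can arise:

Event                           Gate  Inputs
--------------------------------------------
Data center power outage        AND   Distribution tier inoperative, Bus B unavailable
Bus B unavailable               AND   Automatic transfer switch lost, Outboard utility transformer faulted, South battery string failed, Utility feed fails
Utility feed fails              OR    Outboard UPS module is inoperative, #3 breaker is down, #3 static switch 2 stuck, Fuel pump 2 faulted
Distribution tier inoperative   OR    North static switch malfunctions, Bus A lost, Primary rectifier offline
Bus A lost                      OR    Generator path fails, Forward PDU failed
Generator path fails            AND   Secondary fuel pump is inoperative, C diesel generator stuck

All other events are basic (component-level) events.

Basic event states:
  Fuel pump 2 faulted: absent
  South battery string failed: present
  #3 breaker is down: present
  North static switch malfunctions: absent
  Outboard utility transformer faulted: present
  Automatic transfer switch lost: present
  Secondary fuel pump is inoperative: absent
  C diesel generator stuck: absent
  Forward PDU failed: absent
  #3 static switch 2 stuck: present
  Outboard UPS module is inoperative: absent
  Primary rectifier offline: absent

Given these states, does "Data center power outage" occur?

Generator path fails [AND]: Secondary fuel pump is inoperative=not, C diesel generator stuck=not → not all inputs occur → does not occur.
Bus A lost [OR]: Generator path fails=not, Forward PDU failed=not → no input occurs → does not occur.
Distribution tier inoperative [OR]: North static switch malfunctions=not, Bus A lost=not, Primary rectifier offline=not → no input occurs → does not occur.
Utility feed fails [OR]: Outboard UPS module is inoperative=not, #3 breaker is down=occurs, #3 static switch 2 stuck=occurs, Fuel pump 2 faulted=not → at least one input occurs → occurs.
Bus B unavailable [AND]: Automatic transfer switch lost=occurs, Outboard utility transformer faulted=occurs, South battery string failed=occurs, Utility feed fails=occurs → all inputs occur → occurs.
Data center power outage [AND]: Distribution tier inoperative=not, Bus B unavailable=occurs → not all inputs occur → does not occur.

No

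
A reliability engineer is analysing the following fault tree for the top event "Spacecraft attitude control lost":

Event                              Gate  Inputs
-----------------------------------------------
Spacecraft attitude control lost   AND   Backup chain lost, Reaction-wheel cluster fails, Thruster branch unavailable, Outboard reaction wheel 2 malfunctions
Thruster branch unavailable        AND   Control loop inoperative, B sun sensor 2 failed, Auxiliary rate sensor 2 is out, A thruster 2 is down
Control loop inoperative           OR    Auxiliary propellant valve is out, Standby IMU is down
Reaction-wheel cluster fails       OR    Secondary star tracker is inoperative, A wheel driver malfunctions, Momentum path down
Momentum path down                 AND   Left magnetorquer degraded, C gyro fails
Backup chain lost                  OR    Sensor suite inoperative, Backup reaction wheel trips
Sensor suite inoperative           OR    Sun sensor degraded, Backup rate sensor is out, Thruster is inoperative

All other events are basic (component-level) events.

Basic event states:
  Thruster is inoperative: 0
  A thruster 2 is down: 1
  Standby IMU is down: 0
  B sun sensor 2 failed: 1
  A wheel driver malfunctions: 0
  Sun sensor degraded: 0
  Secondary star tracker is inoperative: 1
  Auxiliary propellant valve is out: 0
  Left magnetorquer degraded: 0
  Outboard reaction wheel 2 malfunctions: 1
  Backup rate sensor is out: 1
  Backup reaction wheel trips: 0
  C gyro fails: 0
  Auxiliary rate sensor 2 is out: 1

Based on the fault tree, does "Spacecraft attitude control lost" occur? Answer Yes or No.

No

Sensor suite inoperative [OR]: Sun sensor degraded=not, Backup rate sensor is out=occurs, Thruster is inoperative=not → at least one input occurs → occurs.
Backup chain lost [OR]: Sensor suite inoperative=occurs, Backup reaction wheel trips=not → at least one input occurs → occurs.
Momentum path down [AND]: Left magnetorquer degraded=not, C gyro fails=not → not all inputs occur → does not occur.
Reaction-wheel cluster fails [OR]: Secondary star tracker is inoperative=occurs, A wheel driver malfunctions=not, Momentum path down=not → at least one input occurs → occurs.
Control loop inoperative [OR]: Auxiliary propellant valve is out=not, Standby IMU is down=not → no input occurs → does not occur.
Thruster branch unavailable [AND]: Control loop inoperative=not, B sun sensor 2 failed=occurs, Auxiliary rate sensor 2 is out=occurs, A thruster 2 is down=occurs → not all inputs occur → does not occur.
Spacecraft attitude control lost [AND]: Backup chain lost=occurs, Reaction-wheel cluster fails=occurs, Thruster branch unavailable=not, Outboard reaction wheel 2 malfunctions=occurs → not all inputs occur → does not occur.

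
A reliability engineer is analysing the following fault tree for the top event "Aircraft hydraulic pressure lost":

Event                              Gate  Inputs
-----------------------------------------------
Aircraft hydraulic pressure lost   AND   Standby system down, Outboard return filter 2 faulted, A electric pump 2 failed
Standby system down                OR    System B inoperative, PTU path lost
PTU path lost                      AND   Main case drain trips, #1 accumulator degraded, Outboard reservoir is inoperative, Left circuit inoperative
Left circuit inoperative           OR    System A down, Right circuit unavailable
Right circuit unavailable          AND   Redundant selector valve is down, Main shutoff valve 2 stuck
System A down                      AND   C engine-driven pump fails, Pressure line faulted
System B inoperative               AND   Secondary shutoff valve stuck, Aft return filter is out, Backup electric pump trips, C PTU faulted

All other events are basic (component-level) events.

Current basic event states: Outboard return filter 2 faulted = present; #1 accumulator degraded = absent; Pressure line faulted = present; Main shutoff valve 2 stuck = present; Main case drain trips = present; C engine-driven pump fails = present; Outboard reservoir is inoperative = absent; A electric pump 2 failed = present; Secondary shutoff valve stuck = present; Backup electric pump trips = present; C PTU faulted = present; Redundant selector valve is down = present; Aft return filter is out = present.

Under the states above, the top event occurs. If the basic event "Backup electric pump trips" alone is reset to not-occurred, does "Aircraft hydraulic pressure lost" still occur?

No

Counterfactual: set "Backup electric pump trips" to not occurred.
System B inoperative [AND]: Secondary shutoff valve stuck=occurs, Aft return filter is out=occurs, Backup electric pump trips=not, C PTU faulted=occurs → not all inputs occur → does not occur.
System A down [AND]: C engine-driven pump fails=occurs, Pressure line faulted=occurs → all inputs occur → occurs.
Right circuit unavailable [AND]: Redundant selector valve is down=occurs, Main shutoff valve 2 stuck=occurs → all inputs occur → occurs.
Left circuit inoperative [OR]: System A down=occurs, Right circuit unavailable=occurs → at least one input occurs → occurs.
PTU path lost [AND]: Main case drain trips=occurs, #1 accumulator degraded=not, Outboard reservoir is inoperative=not, Left circuit inoperative=occurs → not all inputs occur → does not occur.
Standby system down [OR]: System B inoperative=not, PTU path lost=not → no input occurs → does not occur.
Aircraft hydraulic pressure lost [AND]: Standby system down=not, Outboard return filter 2 faulted=occurs, A electric pump 2 failed=occurs → not all inputs occur → does not occur.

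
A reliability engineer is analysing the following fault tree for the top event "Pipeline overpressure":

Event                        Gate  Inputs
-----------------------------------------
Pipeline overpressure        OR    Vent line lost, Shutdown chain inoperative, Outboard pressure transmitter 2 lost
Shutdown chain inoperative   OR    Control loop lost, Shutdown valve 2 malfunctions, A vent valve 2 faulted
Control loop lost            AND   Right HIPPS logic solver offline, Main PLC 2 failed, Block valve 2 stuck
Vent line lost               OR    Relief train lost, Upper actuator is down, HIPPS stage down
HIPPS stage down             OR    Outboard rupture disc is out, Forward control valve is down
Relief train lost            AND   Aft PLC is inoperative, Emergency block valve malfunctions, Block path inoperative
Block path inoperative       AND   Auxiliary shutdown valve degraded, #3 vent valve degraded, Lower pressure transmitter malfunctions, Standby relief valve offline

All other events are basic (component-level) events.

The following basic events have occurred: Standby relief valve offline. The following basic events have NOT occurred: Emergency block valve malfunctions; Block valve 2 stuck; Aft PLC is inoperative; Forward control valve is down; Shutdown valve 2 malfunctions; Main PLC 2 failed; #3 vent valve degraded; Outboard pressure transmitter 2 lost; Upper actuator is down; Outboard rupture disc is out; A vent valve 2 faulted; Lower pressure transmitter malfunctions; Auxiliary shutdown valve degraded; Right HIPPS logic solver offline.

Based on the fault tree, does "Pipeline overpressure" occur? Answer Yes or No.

Block path inoperative [AND]: Auxiliary shutdown valve degraded=not, #3 vent valve degraded=not, Lower pressure transmitter malfunctions=not, Standby relief valve offline=occurs → not all inputs occur → does not occur.
Relief train lost [AND]: Aft PLC is inoperative=not, Emergency block valve malfunctions=not, Block path inoperative=not → not all inputs occur → does not occur.
HIPPS stage down [OR]: Outboard rupture disc is out=not, Forward control valve is down=not → no input occurs → does not occur.
Vent line lost [OR]: Relief train lost=not, Upper actuator is down=not, HIPPS stage down=not → no input occurs → does not occur.
Control loop lost [AND]: Right HIPPS logic solver offline=not, Main PLC 2 failed=not, Block valve 2 stuck=not → not all inputs occur → does not occur.
Shutdown chain inoperative [OR]: Control loop lost=not, Shutdown valve 2 malfunctions=not, A vent valve 2 faulted=not → no input occurs → does not occur.
Pipeline overpressure [OR]: Vent line lost=not, Shutdown chain inoperative=not, Outboard pressure transmitter 2 lost=not → no input occurs → does not occur.

No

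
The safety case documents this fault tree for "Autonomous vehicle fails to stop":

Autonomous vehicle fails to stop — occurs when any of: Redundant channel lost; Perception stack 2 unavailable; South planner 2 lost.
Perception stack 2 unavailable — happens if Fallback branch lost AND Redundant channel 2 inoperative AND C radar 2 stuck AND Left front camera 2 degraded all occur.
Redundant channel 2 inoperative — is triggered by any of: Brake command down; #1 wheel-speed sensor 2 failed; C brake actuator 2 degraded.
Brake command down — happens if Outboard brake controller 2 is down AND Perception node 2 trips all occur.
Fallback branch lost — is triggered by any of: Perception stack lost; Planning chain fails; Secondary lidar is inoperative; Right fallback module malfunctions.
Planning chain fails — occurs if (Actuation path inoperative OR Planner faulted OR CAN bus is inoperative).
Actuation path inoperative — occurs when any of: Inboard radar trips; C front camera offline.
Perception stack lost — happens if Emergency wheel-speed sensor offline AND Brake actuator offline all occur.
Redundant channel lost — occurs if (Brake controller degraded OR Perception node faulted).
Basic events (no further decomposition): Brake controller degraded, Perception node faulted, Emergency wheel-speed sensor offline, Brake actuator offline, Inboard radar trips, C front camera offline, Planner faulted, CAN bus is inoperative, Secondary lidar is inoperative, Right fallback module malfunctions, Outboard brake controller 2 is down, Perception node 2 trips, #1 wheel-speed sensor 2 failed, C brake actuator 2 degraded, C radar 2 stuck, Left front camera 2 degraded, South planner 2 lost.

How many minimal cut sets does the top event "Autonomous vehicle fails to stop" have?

24

Redundant channel lost [OR]: union of children's cut sets → 2 cut set(s).
Perception stack lost [AND]: one cut set from each child combined → 1 × 1 = 1 cut set(s).
Actuation path inoperative [OR]: union of children's cut sets → 2 cut set(s).
Planning chain fails [OR]: union of children's cut sets → 4 cut set(s).
Fallback branch lost [OR]: union of children's cut sets → 7 cut set(s).
Brake command down [AND]: one cut set from each child combined → 1 × 1 = 1 cut set(s).
Redundant channel 2 inoperative [OR]: union of children's cut sets → 3 cut set(s).
Perception stack 2 unavailable [AND]: one cut set from each child combined → 7 × 3 × 1 × 1 = 21 cut set(s).
Autonomous vehicle fails to stop [OR]: union of children's cut sets → 24 cut set(s).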